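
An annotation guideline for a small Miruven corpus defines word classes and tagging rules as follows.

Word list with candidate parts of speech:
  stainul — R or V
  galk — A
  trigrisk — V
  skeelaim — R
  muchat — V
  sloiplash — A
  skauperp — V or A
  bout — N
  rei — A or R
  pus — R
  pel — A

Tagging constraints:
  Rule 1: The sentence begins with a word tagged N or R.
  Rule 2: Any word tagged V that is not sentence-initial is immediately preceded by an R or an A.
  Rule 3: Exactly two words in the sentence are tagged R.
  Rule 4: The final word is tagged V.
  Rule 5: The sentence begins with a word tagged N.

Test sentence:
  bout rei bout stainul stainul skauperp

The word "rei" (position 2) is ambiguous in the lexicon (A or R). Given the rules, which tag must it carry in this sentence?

A

Candidates per position — 1:bout {N}; 2:rei {A,R}; 3:bout {N}; 4:stainul {R,V}; 5:stainul {R,V}; 6:skauperp {V,A}.
At position 4, choosing V makes rule 2 impossible to satisfy; hence R.
At position 6, choosing A makes rule 4 impossible to satisfy; hence V.
At position 5, choosing V makes rule 2 impossible to satisfy; hence R.
At position 2, choosing R makes rule 3 impossible to satisfy; hence A.
The unique satisfying tagging is: N A N R R V.
Check: rule 1 holds; rule 2 holds; rule 3 holds; rule 4 holds; rule 5 holds.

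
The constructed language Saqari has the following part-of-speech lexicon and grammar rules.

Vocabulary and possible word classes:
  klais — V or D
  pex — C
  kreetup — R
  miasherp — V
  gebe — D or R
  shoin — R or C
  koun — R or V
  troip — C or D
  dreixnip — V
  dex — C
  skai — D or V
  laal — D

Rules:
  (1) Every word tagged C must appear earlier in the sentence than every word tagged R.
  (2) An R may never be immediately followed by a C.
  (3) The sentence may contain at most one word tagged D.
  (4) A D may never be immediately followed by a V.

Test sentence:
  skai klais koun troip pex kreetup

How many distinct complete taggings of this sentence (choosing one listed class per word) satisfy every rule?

Candidates per position — 1:skai {D,V}; 2:klais {V,D}; 3:koun {R,V}; 4:troip {C,D}; 5:pex {C}; 6:kreetup {R}.
There are 16 candidate sequences in total.
The sequences that satisfy every rule: V V V C C R; V V V D C R.
Count = 2.

2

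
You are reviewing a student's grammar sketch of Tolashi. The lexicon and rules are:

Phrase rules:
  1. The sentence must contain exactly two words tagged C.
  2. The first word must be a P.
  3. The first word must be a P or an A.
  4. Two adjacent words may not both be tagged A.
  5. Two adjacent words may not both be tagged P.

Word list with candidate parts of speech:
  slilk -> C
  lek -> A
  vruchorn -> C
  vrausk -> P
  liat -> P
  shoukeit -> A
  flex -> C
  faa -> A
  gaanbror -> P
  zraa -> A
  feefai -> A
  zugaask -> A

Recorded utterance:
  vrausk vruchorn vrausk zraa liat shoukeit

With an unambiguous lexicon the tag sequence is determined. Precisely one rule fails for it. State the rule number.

Fixed tagging: P C P A P A.
Rule check: R1 fail, R2 pass, R3 pass, R4 pass, R5 pass.
Only rule 1 fails.

1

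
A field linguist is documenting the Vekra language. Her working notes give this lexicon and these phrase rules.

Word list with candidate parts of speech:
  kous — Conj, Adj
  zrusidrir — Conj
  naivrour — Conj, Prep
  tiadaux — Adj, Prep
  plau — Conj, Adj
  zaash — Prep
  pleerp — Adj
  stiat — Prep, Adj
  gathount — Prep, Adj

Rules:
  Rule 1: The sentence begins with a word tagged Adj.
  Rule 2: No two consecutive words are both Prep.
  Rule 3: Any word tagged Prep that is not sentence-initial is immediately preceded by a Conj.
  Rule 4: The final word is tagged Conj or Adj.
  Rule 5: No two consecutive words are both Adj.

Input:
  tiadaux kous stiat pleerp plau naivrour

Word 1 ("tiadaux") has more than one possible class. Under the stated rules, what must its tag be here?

Adj

Candidates per position — 1:tiadaux {Adj,Prep}; 2:kous {Conj,Adj}; 3:stiat {Prep,Adj}; 4:pleerp {Adj}; 5:plau {Conj,Adj}; 6:naivrour {Conj,Prep}.
If word 1 were Prep, no tagging could satisfy rule 1; so word 1 is Adj.
If word 2 were Adj, no tagging could satisfy rule 5; so word 2 is Conj.
If word 3 were Adj, no tagging could satisfy rule 5; so word 3 is Prep.
If word 5 were Adj, no tagging could satisfy rule 5; so word 5 is Conj.
If word 6 were Prep, no tagging could satisfy rule 4; so word 6 is Conj.
The unique satisfying tagging is: Adj Conj Prep Adj Conj Conj.
Rule-by-rule: rule 1 holds; rule 2 holds; rule 3 holds; rule 4 holds; rule 5 holds.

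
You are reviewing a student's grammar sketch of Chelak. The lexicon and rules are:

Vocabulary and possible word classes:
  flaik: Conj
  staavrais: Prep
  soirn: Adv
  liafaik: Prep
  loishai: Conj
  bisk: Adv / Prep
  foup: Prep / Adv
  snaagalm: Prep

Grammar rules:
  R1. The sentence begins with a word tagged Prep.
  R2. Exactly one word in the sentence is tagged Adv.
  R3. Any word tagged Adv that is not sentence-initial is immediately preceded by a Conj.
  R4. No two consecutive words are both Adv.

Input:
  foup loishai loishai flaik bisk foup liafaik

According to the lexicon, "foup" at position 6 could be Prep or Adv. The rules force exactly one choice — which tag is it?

Candidates per position — 1:foup {Prep,Adv}; 2:loishai {Conj}; 3:loishai {Conj}; 4:flaik {Conj}; 5:bisk {Adv,Prep}; 6:foup {Prep,Adv}; 7:liafaik {Prep}.
If word 1 were Adv, no tagging could satisfy rule 1; so word 1 is Prep.
If word 6 were Adv, no tagging could satisfy rule 3; so word 6 is Prep.
If word 5 were Prep, no tagging could satisfy rule 2; so word 5 is Adv.
The unique satisfying tagging is: Prep Conj Conj Conj Adv Prep Prep.
Rule-by-rule: rule 1 holds; rule 2 holds; rule 3 holds; rule 4 holds.

Prep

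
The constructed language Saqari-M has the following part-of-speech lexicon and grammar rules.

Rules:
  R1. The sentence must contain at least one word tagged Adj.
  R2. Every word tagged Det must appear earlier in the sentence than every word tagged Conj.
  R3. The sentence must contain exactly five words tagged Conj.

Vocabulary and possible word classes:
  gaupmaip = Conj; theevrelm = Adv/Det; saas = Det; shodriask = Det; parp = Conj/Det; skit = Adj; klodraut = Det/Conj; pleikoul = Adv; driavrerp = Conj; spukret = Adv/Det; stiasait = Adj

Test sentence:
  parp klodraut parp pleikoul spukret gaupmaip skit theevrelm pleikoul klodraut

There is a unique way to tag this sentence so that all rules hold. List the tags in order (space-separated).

Candidates per position — 1:parp {Conj,Det}; 2:klodraut {Det,Conj}; 3:parp {Conj,Det}; 4:pleikoul {Adv}; 5:spukret {Adv,Det}; 6:gaupmaip {Conj}; 7:skit {Adj}; 8:theevrelm {Adv,Det}; 9:pleikoul {Adv}; 10:klodraut {Det,Conj}.
At position 1, choosing Det makes rule 3 impossible to satisfy; hence Conj.
At position 2, choosing Det makes rule 2 impossible to satisfy; hence Conj.
At position 3, choosing Det makes rule 2 impossible to satisfy; hence Conj.
At position 5, choosing Det makes rule 2 impossible to satisfy; hence Adv.
At position 8, choosing Det makes rule 2 impossible to satisfy; hence Adv.
At position 10, choosing Det makes rule 2 impossible to satisfy; hence Conj.
The only consistent sequence is: Conj Conj Conj Adv Adv Conj Adj Adv Adv Conj.
Verifying each rule — rule 1 ✓; rule 2 ✓; rule 3 ✓.

Conj Conj Conj Adv Adv Conj Adj Adv Adv Conj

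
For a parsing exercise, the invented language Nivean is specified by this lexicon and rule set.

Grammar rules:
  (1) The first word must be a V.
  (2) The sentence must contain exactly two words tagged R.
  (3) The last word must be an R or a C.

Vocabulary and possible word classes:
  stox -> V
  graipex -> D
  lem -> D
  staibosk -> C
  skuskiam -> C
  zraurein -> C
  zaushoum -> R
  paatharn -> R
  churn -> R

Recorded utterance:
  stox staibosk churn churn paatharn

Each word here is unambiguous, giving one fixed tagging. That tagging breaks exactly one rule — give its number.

Fixed tagging: V C R R R.
Checking each rule: R1 pass, R2 fail, R3 pass.
Only rule 2 fails.

2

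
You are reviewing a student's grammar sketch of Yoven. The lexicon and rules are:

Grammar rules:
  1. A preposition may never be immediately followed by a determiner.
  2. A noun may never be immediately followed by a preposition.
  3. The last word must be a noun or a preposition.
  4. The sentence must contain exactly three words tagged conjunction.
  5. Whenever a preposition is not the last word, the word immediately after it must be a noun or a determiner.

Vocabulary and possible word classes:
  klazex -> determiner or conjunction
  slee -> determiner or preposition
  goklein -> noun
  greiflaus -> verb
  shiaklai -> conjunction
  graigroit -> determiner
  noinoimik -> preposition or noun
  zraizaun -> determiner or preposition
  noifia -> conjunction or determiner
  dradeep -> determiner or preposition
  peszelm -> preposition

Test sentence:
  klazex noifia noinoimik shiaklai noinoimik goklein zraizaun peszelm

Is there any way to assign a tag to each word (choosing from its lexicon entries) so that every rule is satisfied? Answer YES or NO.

YES

Candidates per position — 1:klazex {determiner,conjunction}; 2:noifia {conjunction,determiner}; 3:noinoimik {preposition,noun}; 4:shiaklai {conjunction}; 5:noinoimik {preposition,noun}; 6:goklein {noun}; 7:zraizaun {determiner,preposition}; 8:peszelm {preposition}.
One satisfying assignment: conjunction conjunction noun conjunction noun noun determiner preposition.
Checking: rule 1 ok; rule 2 ok; rule 3 ok; rule 4 ok; rule 5 ok.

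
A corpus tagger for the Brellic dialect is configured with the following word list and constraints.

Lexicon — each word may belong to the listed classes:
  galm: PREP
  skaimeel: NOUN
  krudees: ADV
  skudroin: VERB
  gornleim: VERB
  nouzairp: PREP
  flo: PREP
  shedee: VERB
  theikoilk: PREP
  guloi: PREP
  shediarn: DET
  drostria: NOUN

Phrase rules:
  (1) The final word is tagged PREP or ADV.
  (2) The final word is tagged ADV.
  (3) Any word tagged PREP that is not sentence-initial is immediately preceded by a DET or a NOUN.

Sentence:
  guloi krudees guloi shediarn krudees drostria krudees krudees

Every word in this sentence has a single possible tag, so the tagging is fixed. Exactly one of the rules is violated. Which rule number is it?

3

Fixed tagging: PREP ADV PREP DET ADV NOUN ADV ADV.
Rule check: R1 holds, R2 holds, R3 violated.
Only rule 3 fails.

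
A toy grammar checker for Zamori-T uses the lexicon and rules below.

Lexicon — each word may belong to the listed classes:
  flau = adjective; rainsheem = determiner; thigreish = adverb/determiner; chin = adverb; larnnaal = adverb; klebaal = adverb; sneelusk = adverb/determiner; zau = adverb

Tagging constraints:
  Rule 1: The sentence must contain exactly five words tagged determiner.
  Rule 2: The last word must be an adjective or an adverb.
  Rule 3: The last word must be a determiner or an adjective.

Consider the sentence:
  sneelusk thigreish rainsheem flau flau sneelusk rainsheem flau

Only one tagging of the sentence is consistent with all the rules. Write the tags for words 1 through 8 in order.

Candidates per position — 1:sneelusk {adverb,determiner}; 2:thigreish {adverb,determiner}; 3:rainsheem {determiner}; 4:flau {adjective}; 5:flau {adjective}; 6:sneelusk {adverb,determiner}; 7:rainsheem {determiner}; 8:flau {adjective}.
Word 1 cannot be adverb — rule 1 would then fail for every completion. It is determiner.
Word 2 cannot be adverb — rule 1 would then fail for every completion. It is determiner.
Word 6 cannot be adverb — rule 1 would then fail for every completion. It is determiner.
The unique satisfying tagging is: determiner determiner determiner adjective adjective determiner determiner adjective.
Rule-by-rule: rule 1 satisfied; rule 2 satisfied; rule 3 satisfied.

determiner determiner determiner adjective adjective determiner determiner adjective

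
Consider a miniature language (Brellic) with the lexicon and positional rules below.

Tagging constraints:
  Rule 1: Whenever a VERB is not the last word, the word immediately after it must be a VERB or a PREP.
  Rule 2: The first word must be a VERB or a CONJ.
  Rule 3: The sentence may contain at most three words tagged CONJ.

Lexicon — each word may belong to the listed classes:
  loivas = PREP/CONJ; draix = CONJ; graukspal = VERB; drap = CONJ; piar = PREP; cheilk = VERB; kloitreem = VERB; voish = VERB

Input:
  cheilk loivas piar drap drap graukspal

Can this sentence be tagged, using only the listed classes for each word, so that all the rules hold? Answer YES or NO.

Candidates per position — 1:cheilk {VERB}; 2:loivas {PREP,CONJ}; 3:piar {PREP}; 4:drap {CONJ}; 5:drap {CONJ}; 6:graukspal {VERB}.
One satisfying assignment: VERB PREP PREP CONJ CONJ VERB.
Check: rule 1 ✓; rule 2 ✓; rule 3 ✓.

YES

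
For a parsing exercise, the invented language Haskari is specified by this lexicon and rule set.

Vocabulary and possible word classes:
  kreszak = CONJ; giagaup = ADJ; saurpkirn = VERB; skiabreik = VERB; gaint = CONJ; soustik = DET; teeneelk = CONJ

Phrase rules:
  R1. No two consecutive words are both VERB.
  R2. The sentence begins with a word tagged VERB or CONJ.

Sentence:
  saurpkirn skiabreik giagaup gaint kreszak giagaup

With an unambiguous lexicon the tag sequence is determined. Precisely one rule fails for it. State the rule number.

1

Fixed tagging: VERB VERB ADJ CONJ CONJ ADJ.
Applying the rules: R1 violated, R2 holds.
Only rule 1 fails.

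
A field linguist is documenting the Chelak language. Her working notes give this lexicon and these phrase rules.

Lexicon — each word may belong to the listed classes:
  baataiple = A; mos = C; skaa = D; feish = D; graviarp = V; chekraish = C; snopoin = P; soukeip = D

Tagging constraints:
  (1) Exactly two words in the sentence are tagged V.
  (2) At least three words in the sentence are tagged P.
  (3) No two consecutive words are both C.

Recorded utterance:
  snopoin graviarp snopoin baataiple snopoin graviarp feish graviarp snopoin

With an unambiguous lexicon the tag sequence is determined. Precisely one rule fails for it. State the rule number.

1

Fixed tagging: P V P A P V D V P.
Rule check: R1 ✗, R2 ✓, R3 ✓.
Only rule 1 fails.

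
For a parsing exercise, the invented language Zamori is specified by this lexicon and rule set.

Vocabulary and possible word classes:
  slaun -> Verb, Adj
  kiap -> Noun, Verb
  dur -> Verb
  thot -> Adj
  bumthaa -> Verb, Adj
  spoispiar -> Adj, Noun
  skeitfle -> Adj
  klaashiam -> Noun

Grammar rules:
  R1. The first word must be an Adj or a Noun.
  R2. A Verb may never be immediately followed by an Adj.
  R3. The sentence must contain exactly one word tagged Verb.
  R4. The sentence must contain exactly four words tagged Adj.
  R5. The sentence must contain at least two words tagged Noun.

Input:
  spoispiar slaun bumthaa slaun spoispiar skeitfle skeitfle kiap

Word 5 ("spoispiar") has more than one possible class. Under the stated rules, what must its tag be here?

Candidates per position — 1:spoispiar {Adj,Noun}; 2:slaun {Verb,Adj}; 3:bumthaa {Verb,Adj}; 4:slaun {Verb,Adj}; 5:spoispiar {Adj,Noun}; 6:skeitfle {Adj}; 7:skeitfle {Adj}; 8:kiap {Noun,Verb}.
Position 5: the remaining choice is settled jointly with positions 1, 2, 3, 4, 8 — only Noun at position 5 is part of a tagging that satisfies every rule.
So the tagging must be: Noun Adj Adj Verb Noun Adj Adj Noun.
Rule-by-rule: rule 1 holds; rule 2 holds; rule 3 holds; rule 4 holds; rule 5 holds.

Noun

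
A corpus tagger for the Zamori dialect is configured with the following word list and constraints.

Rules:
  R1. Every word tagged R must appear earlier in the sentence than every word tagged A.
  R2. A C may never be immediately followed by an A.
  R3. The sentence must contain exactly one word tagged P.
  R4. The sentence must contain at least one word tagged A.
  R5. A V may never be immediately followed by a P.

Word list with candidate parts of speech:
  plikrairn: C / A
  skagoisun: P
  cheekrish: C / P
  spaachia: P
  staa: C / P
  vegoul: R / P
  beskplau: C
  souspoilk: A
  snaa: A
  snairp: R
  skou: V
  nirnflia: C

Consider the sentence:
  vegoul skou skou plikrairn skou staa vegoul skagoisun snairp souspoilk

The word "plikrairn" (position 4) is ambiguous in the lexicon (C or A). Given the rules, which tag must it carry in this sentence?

C

Candidates per position — 1:vegoul {R,P}; 2:skou {V}; 3:skou {V}; 4:plikrairn {C,A}; 5:skou {V}; 6:staa {C,P}; 7:vegoul {R,P}; 8:skagoisun {P}; 9:snairp {R}; 10:souspoilk {A}.
Position 1: P is ruled out by rule 3; that leaves R.
Position 4: A is ruled out by rule 1; that leaves C.
Position 6: P is ruled out by rule 3; that leaves C.
Position 7: P is ruled out by rule 3; that leaves R.
So the tagging must be: R V V C V C R P R A.
Check: rule 1 holds; rule 2 holds; rule 3 holds; rule 4 holds; rule 5 holds.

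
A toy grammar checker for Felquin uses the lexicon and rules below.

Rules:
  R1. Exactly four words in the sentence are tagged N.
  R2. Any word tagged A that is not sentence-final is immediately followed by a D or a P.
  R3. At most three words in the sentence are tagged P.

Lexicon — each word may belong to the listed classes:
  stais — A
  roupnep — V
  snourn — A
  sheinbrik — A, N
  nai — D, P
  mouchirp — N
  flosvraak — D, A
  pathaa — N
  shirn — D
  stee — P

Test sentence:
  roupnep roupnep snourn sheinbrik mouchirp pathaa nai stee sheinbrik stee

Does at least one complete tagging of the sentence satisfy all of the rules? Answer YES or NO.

NO

Candidates per position — 1:roupnep {V}; 2:roupnep {V}; 3:snourn {A}; 4:sheinbrik {A,N}; 5:mouchirp {N}; 6:pathaa {N}; 7:nai {D,P}; 8:stee {P}; 9:sheinbrik {A,N}; 10:stee {P}.
Rule 2 cannot be satisfied by any choice of tags from the lexicon.
So there is no consistent tagging.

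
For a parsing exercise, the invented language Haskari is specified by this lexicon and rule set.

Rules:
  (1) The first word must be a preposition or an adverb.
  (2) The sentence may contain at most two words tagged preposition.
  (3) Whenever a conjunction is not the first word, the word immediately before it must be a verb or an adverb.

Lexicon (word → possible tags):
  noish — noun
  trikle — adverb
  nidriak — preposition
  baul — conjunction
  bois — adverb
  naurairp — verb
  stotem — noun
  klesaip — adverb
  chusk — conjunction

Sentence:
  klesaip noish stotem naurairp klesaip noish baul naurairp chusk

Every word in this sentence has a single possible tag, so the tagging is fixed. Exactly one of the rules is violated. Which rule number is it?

Fixed tagging: adverb noun noun verb adverb noun conjunction verb conjunction.
Applying the rules: R1 ✓, R2 ✓, R3 ✗.
Only rule 3 fails.

3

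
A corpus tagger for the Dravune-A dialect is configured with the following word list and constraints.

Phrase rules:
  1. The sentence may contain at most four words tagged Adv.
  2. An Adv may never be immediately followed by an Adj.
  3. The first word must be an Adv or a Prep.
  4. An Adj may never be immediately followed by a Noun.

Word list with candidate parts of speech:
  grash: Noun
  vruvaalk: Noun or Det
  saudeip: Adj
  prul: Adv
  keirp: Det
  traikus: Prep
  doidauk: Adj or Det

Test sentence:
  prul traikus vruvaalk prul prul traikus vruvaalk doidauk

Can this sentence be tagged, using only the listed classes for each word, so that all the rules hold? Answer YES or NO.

YES

Candidates per position — 1:prul {Adv}; 2:traikus {Prep}; 3:vruvaalk {Noun,Det}; 4:prul {Adv}; 5:prul {Adv}; 6:traikus {Prep}; 7:vruvaalk {Noun,Det}; 8:doidauk {Adj,Det}.
One satisfying assignment: Adv Prep Noun Adv Adv Prep Noun Adj.
Verifying each rule — rule 1 holds; rule 2 holds; rule 3 holds; rule 4 holds.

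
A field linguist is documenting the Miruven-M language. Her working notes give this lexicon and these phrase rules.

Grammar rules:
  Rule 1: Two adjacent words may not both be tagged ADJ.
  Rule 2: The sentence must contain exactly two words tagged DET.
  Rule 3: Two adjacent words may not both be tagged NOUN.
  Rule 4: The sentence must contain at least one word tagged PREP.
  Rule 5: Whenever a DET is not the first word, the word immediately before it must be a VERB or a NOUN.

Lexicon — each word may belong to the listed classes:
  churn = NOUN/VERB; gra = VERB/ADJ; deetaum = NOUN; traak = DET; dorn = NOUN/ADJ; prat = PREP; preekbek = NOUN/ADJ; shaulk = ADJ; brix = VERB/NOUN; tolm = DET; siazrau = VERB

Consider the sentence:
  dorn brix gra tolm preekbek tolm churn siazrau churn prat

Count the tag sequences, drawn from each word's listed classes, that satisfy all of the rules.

Candidates per position — 1:dorn {NOUN,ADJ}; 2:brix {VERB,NOUN}; 3:gra {VERB,ADJ}; 4:tolm {DET}; 5:preekbek {NOUN,ADJ}; 6:tolm {DET}; 7:churn {NOUN,VERB}; 8:siazrau {VERB}; 9:churn {NOUN,VERB}; 10:prat {PREP}.
There are 64 candidate sequences in total.
Checking each against the rules leaves 12 sequences.
Count = 12.

12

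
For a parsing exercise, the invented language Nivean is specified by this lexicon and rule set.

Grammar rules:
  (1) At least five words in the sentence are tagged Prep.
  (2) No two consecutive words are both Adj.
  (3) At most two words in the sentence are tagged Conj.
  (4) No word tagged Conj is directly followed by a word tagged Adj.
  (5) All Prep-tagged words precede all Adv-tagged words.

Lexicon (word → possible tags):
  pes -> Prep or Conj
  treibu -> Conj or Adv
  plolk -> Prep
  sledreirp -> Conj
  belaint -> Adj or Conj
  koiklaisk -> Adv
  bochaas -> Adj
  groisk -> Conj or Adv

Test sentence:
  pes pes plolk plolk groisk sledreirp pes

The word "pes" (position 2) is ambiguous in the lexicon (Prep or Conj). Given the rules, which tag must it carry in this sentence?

Candidates per position — 1:pes {Prep,Conj}; 2:pes {Prep,Conj}; 3:plolk {Prep}; 4:plolk {Prep}; 5:groisk {Conj,Adv}; 6:sledreirp {Conj}; 7:pes {Prep,Conj}.
Position 1: tagging it Conj would leave rule 1 unsatisfiable, so it must be Prep.
Position 2: tagging it Conj would leave rule 1 unsatisfiable, so it must be Prep.
Position 7: tagging it Conj would leave rule 1 unsatisfiable, so it must be Prep.
Position 5: tagging it Adv would leave rule 5 unsatisfiable, so it must be Conj.
The only consistent sequence is: Prep Prep Prep Prep Conj Conj Prep.
Check: rule 1 holds; rule 2 holds; rule 3 holds; rule 4 holds; rule 5 holds.

Prep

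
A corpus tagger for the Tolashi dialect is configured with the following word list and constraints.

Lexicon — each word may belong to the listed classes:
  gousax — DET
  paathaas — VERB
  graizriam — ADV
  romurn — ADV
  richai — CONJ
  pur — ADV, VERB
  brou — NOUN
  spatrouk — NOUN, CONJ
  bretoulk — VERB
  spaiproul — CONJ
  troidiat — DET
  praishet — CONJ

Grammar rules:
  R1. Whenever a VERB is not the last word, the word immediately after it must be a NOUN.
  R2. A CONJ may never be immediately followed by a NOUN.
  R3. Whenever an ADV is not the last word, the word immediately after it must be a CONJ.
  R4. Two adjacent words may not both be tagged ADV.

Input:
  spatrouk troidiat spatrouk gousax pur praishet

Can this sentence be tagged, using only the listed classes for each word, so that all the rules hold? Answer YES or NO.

Candidates per position — 1:spatrouk {NOUN,CONJ}; 2:troidiat {DET}; 3:spatrouk {NOUN,CONJ}; 4:gousax {DET}; 5:pur {ADV,VERB}; 6:praishet {CONJ}.
One satisfying assignment: NOUN DET CONJ DET ADV CONJ.
Check: rule 1 ✓; rule 2 ✓; rule 3 ✓; rule 4 ✓.

YES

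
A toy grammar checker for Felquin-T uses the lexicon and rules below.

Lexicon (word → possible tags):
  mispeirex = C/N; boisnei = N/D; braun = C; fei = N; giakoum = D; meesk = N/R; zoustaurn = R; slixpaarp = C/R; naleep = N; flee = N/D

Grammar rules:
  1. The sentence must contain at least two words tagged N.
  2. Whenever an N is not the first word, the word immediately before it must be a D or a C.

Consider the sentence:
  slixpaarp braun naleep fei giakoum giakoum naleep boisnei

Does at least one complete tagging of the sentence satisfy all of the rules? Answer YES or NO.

NO

Candidates per position — 1:slixpaarp {C,R}; 2:braun {C}; 3:naleep {N}; 4:fei {N}; 5:giakoum {D}; 6:giakoum {D}; 7:naleep {N}; 8:boisnei {N,D}.
Rule 2 cannot be satisfied by any choice of tags from the lexicon.
So there is no consistent tagging.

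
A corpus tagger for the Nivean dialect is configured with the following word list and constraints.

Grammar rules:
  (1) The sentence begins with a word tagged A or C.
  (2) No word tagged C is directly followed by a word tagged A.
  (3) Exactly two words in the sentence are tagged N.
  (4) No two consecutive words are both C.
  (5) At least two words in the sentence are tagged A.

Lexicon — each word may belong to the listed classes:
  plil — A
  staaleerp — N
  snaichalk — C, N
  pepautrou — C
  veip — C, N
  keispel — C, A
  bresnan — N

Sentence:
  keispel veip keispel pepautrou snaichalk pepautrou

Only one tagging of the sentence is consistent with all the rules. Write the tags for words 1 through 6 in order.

Candidates per position — 1:keispel {C,A}; 2:veip {C,N}; 3:keispel {C,A}; 4:pepautrou {C}; 5:snaichalk {C,N}; 6:pepautrou {C}.
Word 1 cannot be C — rule 5 would then fail for every completion. It is A.
Word 2 cannot be C — rule 3 would then fail for every completion. It is N.
Word 3 cannot be C — rule 4 would then fail for every completion. It is A.
Word 5 cannot be C — rule 3 would then fail for every completion. It is N.
That leaves exactly one tagging: A N A C N C.
Verifying each rule — rule 1 ✓; rule 2 ✓; rule 3 ✓; rule 4 ✓; rule 5 ✓.

A N A C N C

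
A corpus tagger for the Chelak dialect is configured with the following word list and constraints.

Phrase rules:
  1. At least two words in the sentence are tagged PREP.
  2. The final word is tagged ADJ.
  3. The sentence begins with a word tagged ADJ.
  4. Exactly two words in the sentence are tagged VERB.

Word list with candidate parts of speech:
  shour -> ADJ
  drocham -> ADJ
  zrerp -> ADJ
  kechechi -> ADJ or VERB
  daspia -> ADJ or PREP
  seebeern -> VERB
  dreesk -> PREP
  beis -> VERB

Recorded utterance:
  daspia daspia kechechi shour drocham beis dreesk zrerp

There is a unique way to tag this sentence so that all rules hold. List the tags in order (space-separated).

ADJ PREP VERB ADJ ADJ VERB PREP ADJ

Candidates per position — 1:daspia {ADJ,PREP}; 2:daspia {ADJ,PREP}; 3:kechechi {ADJ,VERB}; 4:shour {ADJ}; 5:drocham {ADJ}; 6:beis {VERB}; 7:dreesk {PREP}; 8:zrerp {ADJ}.
At position 1, choosing PREP makes rule 3 impossible to satisfy; hence ADJ.
At position 2, choosing ADJ makes rule 1 impossible to satisfy; hence PREP.
At position 3, choosing ADJ makes rule 4 impossible to satisfy; hence VERB.
The only consistent sequence is: ADJ PREP VERB ADJ ADJ VERB PREP ADJ.
Rule-by-rule: rule 1 holds; rule 2 holds; rule 3 holds; rule 4 holds.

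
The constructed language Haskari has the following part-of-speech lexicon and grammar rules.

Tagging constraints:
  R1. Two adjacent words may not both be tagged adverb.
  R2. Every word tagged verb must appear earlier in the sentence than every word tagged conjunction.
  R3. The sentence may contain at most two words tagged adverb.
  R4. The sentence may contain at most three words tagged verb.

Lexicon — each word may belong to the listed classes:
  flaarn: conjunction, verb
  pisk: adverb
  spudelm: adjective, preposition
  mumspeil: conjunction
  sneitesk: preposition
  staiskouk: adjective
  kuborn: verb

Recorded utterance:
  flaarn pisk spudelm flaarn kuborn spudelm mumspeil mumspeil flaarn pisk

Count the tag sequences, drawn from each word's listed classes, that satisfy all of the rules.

Candidates per position — 1:flaarn {conjunction,verb}; 2:pisk {adverb}; 3:spudelm {adjective,preposition}; 4:flaarn {conjunction,verb}; 5:kuborn {verb}; 6:spudelm {adjective,preposition}; 7:mumspeil {conjunction}; 8:mumspeil {conjunction}; 9:flaarn {conjunction,verb}; 10:pisk {adverb}.
There are 32 candidate sequences in total.
The sequences that satisfy every rule: verb adverb adjective verb verb adjective conjunction conjunction conjunction adverb; verb adverb adjective verb verb preposition conjunction conjunction conjunction adverb; verb adverb preposition verb verb adjective conjunction conjunction conjunction adverb; verb adverb preposition verb verb preposition conjunction conjunction conjunction adverb.
Count = 4.

4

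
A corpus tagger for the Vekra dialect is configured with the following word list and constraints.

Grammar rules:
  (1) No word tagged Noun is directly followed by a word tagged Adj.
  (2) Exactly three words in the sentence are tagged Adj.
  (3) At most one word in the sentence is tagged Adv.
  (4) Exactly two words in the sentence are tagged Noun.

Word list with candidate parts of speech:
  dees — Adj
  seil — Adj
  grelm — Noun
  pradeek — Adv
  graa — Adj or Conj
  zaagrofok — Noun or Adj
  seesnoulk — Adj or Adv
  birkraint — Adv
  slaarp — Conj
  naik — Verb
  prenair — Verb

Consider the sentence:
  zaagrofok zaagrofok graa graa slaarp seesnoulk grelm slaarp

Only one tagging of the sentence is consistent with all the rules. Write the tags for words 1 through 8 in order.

Adj Noun Conj Adj Conj Adj Noun Conj

Candidates per position — 1:zaagrofok {Noun,Adj}; 2:zaagrofok {Noun,Adj}; 3:graa {Adj,Conj}; 4:graa {Adj,Conj}; 5:slaarp {Conj}; 6:seesnoulk {Adj,Adv}; 7:grelm {Noun}; 8:slaarp {Conj}.
The remaining ambiguous positions (1, 2, 3, 4, 6) are resolved jointly — only one combination satisfies every rule.
That leaves exactly one tagging: Adj Noun Conj Adj Conj Adj Noun Conj.
Checking: rule 1 satisfied; rule 2 satisfied; rule 3 satisfied; rule 4 satisfied.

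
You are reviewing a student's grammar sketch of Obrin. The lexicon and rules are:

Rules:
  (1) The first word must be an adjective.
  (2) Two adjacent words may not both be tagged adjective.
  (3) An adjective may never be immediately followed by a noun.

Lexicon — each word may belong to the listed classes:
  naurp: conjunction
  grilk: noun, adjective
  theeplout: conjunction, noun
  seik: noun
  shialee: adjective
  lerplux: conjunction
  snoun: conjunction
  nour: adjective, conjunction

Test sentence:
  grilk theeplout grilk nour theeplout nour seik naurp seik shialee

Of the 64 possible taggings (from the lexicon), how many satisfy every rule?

Candidates per position — 1:grilk {noun,adjective}; 2:theeplout {conjunction,noun}; 3:grilk {noun,adjective}; 4:nour {adjective,conjunction}; 5:theeplout {conjunction,noun}; 6:nour {adjective,conjunction}; 7:seik {noun}; 8:naurp {conjunction}; 9:seik {noun}; 10:shialee {adjective}.
There are 64 candidate sequences in total.
The sequences that satisfy every rule: adjective conjunction noun adjective conjunction conjunction noun conjunction noun adjective; adjective conjunction noun conjunction conjunction conjunction noun conjunction noun adjective; adjective conjunction noun conjunction noun conjunction noun conjunction noun adjective; adjective conjunction adjective conjunction conjunction conjunction noun conjunction noun adjective; adjective conjunction adjective conjunction noun conjunction noun conjunction noun adjective.
Count = 5.

5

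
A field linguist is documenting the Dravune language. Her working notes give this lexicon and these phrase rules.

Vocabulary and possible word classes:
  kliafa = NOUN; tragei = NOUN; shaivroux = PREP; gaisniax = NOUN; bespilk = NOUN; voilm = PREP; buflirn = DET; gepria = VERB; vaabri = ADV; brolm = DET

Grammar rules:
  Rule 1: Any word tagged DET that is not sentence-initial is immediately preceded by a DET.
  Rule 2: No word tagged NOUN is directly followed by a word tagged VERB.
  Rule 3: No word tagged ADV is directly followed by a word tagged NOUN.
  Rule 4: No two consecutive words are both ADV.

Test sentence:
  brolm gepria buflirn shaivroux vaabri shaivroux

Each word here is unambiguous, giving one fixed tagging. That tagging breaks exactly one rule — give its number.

1

Fixed tagging: DET VERB DET PREP ADV PREP.
Checking each rule: R1 violated, R2 holds, R3 holds, R4 holds.
Only rule 1 fails.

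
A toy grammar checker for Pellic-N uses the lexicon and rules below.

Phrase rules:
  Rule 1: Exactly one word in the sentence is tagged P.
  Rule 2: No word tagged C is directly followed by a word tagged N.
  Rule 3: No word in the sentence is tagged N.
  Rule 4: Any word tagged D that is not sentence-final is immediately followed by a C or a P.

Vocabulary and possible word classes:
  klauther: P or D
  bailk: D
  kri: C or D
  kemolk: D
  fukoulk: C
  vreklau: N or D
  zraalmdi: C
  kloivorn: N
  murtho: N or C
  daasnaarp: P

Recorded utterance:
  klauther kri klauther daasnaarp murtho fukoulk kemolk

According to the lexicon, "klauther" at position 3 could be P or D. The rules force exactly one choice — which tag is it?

D

Candidates per position — 1:klauther {P,D}; 2:kri {C,D}; 3:klauther {P,D}; 4:daasnaarp {P}; 5:murtho {N,C}; 6:fukoulk {C}; 7:kemolk {D}.
Position 1: P is ruled out by rule 1; that leaves D.
Position 2: D is ruled out by rule 4; that leaves C.
Position 3: P is ruled out by rule 1; that leaves D.
Position 5: N is ruled out by rule 3; that leaves C.
The unique satisfying tagging is: D C D P C C D.
Verifying each rule — rule 1 ok; rule 2 ok; rule 3 ok; rule 4 ok.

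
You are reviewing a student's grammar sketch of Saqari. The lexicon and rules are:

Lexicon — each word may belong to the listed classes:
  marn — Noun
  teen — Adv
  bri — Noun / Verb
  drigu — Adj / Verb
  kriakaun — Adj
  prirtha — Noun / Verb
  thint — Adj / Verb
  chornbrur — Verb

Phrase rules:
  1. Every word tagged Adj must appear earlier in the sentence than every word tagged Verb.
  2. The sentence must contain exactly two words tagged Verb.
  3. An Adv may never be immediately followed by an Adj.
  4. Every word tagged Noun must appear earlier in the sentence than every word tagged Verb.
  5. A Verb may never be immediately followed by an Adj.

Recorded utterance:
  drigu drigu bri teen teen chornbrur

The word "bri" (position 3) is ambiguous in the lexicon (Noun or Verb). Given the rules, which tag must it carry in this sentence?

Verb

Candidates per position — 1:drigu {Adj,Verb}; 2:drigu {Adj,Verb}; 3:bri {Noun,Verb}; 4:teen {Adv}; 5:teen {Adv}; 6:chornbrur {Verb}.
Position 3: the remaining choice is settled jointly with positions 1, 2 — only Verb at position 3 is part of a tagging that satisfies every rule.
So the tagging must be: Adj Adj Verb Adv Adv Verb.
Checking: rule 1 ok; rule 2 ok; rule 3 ok; rule 4 ok; rule 5 ok.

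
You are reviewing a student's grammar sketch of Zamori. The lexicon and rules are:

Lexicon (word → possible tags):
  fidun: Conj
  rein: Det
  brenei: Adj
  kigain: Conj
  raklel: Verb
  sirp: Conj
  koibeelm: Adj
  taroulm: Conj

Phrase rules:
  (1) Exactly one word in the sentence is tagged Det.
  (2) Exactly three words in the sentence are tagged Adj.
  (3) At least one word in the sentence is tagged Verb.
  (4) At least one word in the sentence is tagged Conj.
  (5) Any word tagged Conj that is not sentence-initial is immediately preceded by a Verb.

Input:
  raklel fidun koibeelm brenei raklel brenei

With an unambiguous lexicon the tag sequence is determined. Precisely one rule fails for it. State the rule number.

Fixed tagging: Verb Conj Adj Adj Verb Adj.
Checking each rule: R1 fail, R2 pass, R3 pass, R4 pass, R5 pass.
Only rule 1 fails.

1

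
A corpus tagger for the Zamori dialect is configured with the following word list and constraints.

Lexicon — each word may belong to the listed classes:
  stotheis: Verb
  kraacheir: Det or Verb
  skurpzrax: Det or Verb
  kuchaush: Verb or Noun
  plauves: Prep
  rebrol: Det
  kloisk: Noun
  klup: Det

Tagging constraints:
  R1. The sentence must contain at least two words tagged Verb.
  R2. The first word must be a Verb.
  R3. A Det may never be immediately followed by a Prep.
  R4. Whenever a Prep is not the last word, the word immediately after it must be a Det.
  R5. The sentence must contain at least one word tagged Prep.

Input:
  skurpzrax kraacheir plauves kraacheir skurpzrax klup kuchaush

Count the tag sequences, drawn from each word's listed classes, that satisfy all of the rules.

4

Candidates per position — 1:skurpzrax {Det,Verb}; 2:kraacheir {Det,Verb}; 3:plauves {Prep}; 4:kraacheir {Det,Verb}; 5:skurpzrax {Det,Verb}; 6:klup {Det}; 7:kuchaush {Verb,Noun}.
There are 32 candidate sequences in total.
The sequences that satisfy every rule: Verb Verb Prep Det Det Det Verb; Verb Verb Prep Det Det Det Noun; Verb Verb Prep Det Verb Det Verb; Verb Verb Prep Det Verb Det Noun.
Count = 4.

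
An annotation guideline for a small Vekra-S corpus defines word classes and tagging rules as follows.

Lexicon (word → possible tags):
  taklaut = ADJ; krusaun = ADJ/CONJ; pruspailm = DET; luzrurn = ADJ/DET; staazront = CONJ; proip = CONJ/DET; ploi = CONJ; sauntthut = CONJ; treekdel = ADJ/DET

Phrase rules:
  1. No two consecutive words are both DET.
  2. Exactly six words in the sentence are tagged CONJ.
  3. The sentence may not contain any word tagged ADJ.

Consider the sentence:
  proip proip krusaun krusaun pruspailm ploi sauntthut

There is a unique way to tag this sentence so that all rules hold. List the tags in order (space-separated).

CONJ CONJ CONJ CONJ DET CONJ CONJ

Candidates per position — 1:proip {CONJ,DET}; 2:proip {CONJ,DET}; 3:krusaun {ADJ,CONJ}; 4:krusaun {ADJ,CONJ}; 5:pruspailm {DET}; 6:ploi {CONJ}; 7:sauntthut {CONJ}.
Word 1 cannot be DET — rule 2 would then fail for every completion. It is CONJ.
Word 2 cannot be DET — rule 2 would then fail for every completion. It is CONJ.
Word 3 cannot be ADJ — rule 2 would then fail for every completion. It is CONJ.
Word 4 cannot be ADJ — rule 2 would then fail for every completion. It is CONJ.
That leaves exactly one tagging: CONJ CONJ CONJ CONJ DET CONJ CONJ.
Checking: rule 1 holds; rule 2 holds; rule 3 holds.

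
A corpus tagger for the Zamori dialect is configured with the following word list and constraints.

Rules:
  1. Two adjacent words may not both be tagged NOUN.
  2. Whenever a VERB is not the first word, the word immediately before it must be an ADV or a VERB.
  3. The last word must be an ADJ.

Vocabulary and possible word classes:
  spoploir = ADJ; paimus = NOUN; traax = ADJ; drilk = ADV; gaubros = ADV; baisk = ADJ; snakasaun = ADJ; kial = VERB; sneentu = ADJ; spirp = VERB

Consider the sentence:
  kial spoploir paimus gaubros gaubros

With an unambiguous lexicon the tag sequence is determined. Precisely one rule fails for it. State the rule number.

Fixed tagging: VERB ADJ NOUN ADV ADV.
Rule check: R1 holds, R2 holds, R3 violated.
Only rule 3 fails.

3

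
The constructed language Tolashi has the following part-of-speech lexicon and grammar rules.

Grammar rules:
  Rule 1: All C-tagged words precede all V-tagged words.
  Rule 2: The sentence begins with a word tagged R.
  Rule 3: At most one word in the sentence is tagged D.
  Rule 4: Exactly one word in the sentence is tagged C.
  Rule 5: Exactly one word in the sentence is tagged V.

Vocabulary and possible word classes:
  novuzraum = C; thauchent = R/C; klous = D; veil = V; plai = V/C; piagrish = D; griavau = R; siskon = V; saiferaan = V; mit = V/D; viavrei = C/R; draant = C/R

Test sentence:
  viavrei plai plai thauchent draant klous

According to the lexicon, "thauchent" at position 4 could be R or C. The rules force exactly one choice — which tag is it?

Candidates per position — 1:viavrei {C,R}; 2:plai {V,C}; 3:plai {V,C}; 4:thauchent {R,C}; 5:draant {C,R}; 6:klous {D}.
Position 1: C is ruled out by rule 2; that leaves R.
Position 4: the remaining choice is settled jointly with positions 2, 3, 5 — only R at position 4 is part of a tagging that satisfies every rule.
The only consistent sequence is: R C V R R D.
Rule-by-rule: rule 1 satisfied; rule 2 satisfied; rule 3 satisfied; rule 4 satisfied; rule 5 satisfied.

R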